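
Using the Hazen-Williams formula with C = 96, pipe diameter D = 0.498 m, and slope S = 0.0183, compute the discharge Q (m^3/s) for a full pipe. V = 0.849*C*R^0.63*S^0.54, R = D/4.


For a full circular pipe, R = D/4 = 0.498/4 = 0.1245 m.
V = 0.849 * 96 * 0.1245^0.63 * 0.0183^0.54
  = 0.849 * 96 * 0.269127 * 0.115272
  = 2.5285 m/s.
Pipe area A = pi*D^2/4 = pi*0.498^2/4 = 0.1948 m^2.
Q = A * V = 0.1948 * 2.5285 = 0.4925 m^3/s.

0.4925


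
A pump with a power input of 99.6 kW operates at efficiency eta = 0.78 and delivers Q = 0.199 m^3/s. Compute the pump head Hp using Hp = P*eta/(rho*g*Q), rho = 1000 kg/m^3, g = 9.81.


Pump head formula: Hp = P * eta / (rho * g * Q).
Numerator: P * eta = 99.6 * 1000 * 0.78 = 77688.0 W.
Denominator: rho * g * Q = 1000 * 9.81 * 0.199 = 1952.19.
Hp = 77688.0 / 1952.19 = 39.8 m.

39.8


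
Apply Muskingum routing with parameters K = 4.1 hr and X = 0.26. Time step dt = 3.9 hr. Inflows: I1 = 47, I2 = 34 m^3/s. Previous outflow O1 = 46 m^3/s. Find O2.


Muskingum coefficients:
denom = 2*K*(1-X) + dt = 2*4.1*(1-0.26) + 3.9 = 9.968.
C0 = (dt - 2*K*X)/denom = (3.9 - 2*4.1*0.26)/9.968 = 0.1774.
C1 = (dt + 2*K*X)/denom = (3.9 + 2*4.1*0.26)/9.968 = 0.6051.
C2 = (2*K*(1-X) - dt)/denom = 0.2175.
O2 = C0*I2 + C1*I1 + C2*O1
   = 0.1774*34 + 0.6051*47 + 0.2175*46
   = 44.48 m^3/s.

44.48


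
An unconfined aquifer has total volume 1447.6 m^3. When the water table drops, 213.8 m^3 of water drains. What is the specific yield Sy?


Specific yield Sy = Volume drained / Total volume.
Sy = 213.8 / 1447.6
   = 0.1477.

0.1477


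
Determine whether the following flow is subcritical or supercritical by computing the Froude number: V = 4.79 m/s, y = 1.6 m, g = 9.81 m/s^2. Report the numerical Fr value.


The Froude number is defined as Fr = V / sqrt(g*y).
g*y = 9.81 * 1.6 = 15.696.
sqrt(g*y) = sqrt(15.696) = 3.9618.
Fr = 4.79 / 3.9618 = 1.209.
Since Fr > 1, the flow is supercritical.

1.209


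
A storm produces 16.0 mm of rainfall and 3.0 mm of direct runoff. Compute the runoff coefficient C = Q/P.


The runoff coefficient C = runoff depth / rainfall depth.
C = 3.0 / 16.0
  = 0.1875.

0.1875


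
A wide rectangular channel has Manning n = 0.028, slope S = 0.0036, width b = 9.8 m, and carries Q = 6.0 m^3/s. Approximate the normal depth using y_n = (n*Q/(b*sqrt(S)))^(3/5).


We use the wide-channel approximation y_n = (n*Q/(b*sqrt(S)))^(3/5).
sqrt(S) = sqrt(0.0036) = 0.06.
Numerator: n*Q = 0.028 * 6.0 = 0.168.
Denominator: b*sqrt(S) = 9.8 * 0.06 = 0.588.
arg = 0.2857.
y_n = 0.2857^(3/5) = 0.4716 m.

0.4716


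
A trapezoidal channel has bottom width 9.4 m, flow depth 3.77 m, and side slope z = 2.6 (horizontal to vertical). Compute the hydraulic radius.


For a trapezoidal section with side slope z:
A = (b + z*y)*y = (9.4 + 2.6*3.77)*3.77 = 72.392 m^2.
P = b + 2*y*sqrt(1 + z^2) = 9.4 + 2*3.77*sqrt(1 + 2.6^2) = 30.404 m.
R = A/P = 72.392 / 30.404 = 2.381 m.

2.381


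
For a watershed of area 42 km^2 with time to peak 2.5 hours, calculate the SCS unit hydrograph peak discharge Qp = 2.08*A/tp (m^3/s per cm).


SCS formula: Qp = 2.08 * A / tp.
Qp = 2.08 * 42 / 2.5
   = 87.36 / 2.5
   = 34.94 m^3/s per cm.

34.94


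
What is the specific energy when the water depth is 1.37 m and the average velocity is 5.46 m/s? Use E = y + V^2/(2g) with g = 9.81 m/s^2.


Specific energy E = y + V^2/(2g).
Velocity head = V^2/(2g) = 5.46^2 / (2*9.81) = 29.8116 / 19.62 = 1.5194 m.
E = 1.37 + 1.5194 = 2.8894 m.

2.8894


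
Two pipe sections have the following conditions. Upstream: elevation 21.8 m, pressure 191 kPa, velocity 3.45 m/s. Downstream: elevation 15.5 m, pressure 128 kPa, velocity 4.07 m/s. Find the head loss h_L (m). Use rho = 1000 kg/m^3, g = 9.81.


Total head at each section: H = z + p/(rho*g) + V^2/(2g).
H1 = 21.8 + 191*1000/(1000*9.81) + 3.45^2/(2*9.81)
   = 21.8 + 19.47 + 0.6067
   = 41.877 m.
H2 = 15.5 + 128*1000/(1000*9.81) + 4.07^2/(2*9.81)
   = 15.5 + 13.048 + 0.8443
   = 29.392 m.
h_L = H1 - H2 = 41.877 - 29.392 = 12.484 m.

12.484


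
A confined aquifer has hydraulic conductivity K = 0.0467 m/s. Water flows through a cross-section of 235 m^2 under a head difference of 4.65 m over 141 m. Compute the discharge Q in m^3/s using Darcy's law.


Darcy's law: Q = K * A * i, where i = dh/L.
Hydraulic gradient i = 4.65 / 141 = 0.032979.
Q = 0.0467 * 235 * 0.032979
  = 0.3619 m^3/s.

0.3619


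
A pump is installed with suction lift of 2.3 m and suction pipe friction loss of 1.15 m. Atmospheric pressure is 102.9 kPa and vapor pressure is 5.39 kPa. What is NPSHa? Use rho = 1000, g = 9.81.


NPSHa = p_atm/(rho*g) - z_s - hf_s - p_vap/(rho*g).
p_atm/(rho*g) = 102.9*1000 / (1000*9.81) = 10.489 m.
p_vap/(rho*g) = 5.39*1000 / (1000*9.81) = 0.549 m.
NPSHa = 10.489 - 2.3 - 1.15 - 0.549
      = 6.49 m.

6.49


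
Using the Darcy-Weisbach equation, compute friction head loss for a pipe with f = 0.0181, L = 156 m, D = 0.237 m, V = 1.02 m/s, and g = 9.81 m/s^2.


Darcy-Weisbach equation: h_f = f * (L/D) * V^2/(2g).
f * L/D = 0.0181 * 156/0.237 = 11.9139.
V^2/(2g) = 1.02^2 / (2*9.81) = 1.0404 / 19.62 = 0.053 m.
h_f = 11.9139 * 0.053 = 0.632 m.

0.632


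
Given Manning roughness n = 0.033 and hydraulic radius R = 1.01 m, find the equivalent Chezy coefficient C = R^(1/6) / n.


The Chezy coefficient relates to Manning's n through C = R^(1/6) / n.
R^(1/6) = 1.01^(1/6) = 1.00166.
C = 1.00166 / 0.033 = 30.35 m^(1/2)/s.

30.35


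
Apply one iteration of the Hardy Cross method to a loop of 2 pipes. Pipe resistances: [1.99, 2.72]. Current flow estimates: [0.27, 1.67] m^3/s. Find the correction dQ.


Numerator terms (r*Q*|Q|): 1.99*0.27*|0.27| = 0.1451; 2.72*1.67*|1.67| = 7.5858.
Sum of numerator = 7.7309.
Denominator terms (r*|Q|): 1.99*|0.27| = 0.5373; 2.72*|1.67| = 4.5424.
2 * sum of denominator = 2 * 5.0797 = 10.1594.
dQ = -7.7309 / 10.1594 = -0.761 m^3/s.

-0.761


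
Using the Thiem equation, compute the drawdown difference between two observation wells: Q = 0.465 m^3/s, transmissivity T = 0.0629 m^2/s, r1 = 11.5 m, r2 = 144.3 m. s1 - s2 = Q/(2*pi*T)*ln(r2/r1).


Thiem equation: s1 - s2 = Q/(2*pi*T) * ln(r2/r1).
ln(r2/r1) = ln(144.3/11.5) = 2.5295.
Q/(2*pi*T) = 0.465 / (2*pi*0.0629) = 0.465 / 0.3952 = 1.1766.
s1 - s2 = 1.1766 * 2.5295 = 2.9762 m.

2.9762


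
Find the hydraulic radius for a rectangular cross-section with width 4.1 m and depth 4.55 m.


For a rectangular section:
Flow area A = b * y = 4.1 * 4.55 = 18.65 m^2.
Wetted perimeter P = b + 2y = 4.1 + 2*4.55 = 13.2 m.
Hydraulic radius R = A/P = 18.65 / 13.2 = 1.4133 m.

1.4133


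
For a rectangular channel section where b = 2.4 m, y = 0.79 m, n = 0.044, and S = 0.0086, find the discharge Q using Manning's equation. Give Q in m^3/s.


For a rectangular channel, the cross-sectional area A = b * y = 2.4 * 0.79 = 1.9 m^2.
The wetted perimeter P = b + 2y = 2.4 + 2*0.79 = 3.98 m.
Hydraulic radius R = A/P = 1.9/3.98 = 0.4764 m.
Velocity V = (1/n)*R^(2/3)*S^(1/2) = (1/0.044)*0.4764^(2/3)*0.0086^(1/2) = 1.2856 m/s.
Discharge Q = A * V = 1.9 * 1.2856 = 2.437 m^3/s.

2.437


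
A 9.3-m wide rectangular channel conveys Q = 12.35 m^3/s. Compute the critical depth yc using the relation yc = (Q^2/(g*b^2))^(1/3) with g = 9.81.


Using yc = (Q^2 / (g * b^2))^(1/3):
Q^2 = 12.35^2 = 152.52.
g * b^2 = 9.81 * 9.3^2 = 9.81 * 86.49 = 848.47.
Q^2 / (g*b^2) = 152.52 / 848.47 = 0.1798.
yc = 0.1798^(1/3) = 0.5644 m.

0.5644


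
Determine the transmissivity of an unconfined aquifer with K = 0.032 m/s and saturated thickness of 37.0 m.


Transmissivity is defined as T = K * h.
T = 0.032 * 37.0
  = 1.184 m^2/s.

1.184


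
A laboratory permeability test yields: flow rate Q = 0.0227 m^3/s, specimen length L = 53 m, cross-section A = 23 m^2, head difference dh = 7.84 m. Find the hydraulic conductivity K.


From K = Q*L / (A*dh):
Numerator: Q*L = 0.0227 * 53 = 1.2031.
Denominator: A*dh = 23 * 7.84 = 180.32.
K = 1.2031 / 180.32 = 0.006672 m/s.

0.006672


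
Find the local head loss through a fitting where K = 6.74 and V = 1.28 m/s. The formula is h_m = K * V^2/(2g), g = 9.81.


Minor loss formula: h_m = K * V^2/(2g).
V^2 = 1.28^2 = 1.6384.
V^2/(2g) = 1.6384 / 19.62 = 0.0835 m.
h_m = 6.74 * 0.0835 = 0.5628 m.

0.5628


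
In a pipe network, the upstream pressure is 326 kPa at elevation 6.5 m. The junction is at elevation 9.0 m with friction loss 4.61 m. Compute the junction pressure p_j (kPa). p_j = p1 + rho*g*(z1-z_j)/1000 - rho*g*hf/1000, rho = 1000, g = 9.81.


Junction pressure: p_j = p1 + rho*g*(z1 - z_j)/1000 - rho*g*hf/1000.
Elevation term = 1000*9.81*(6.5 - 9.0)/1000 = -24.525 kPa.
Friction term = 1000*9.81*4.61/1000 = 45.224 kPa.
p_j = 326 + -24.525 - 45.224 = 256.25 kPa.

256.25


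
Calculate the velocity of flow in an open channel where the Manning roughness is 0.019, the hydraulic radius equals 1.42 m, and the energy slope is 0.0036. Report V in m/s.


Manning's equation gives V = (1/n) * R^(2/3) * S^(1/2).
First, compute R^(2/3) = 1.42^(2/3) = 1.2634.
Next, S^(1/2) = 0.0036^(1/2) = 0.06.
Then 1/n = 1/0.019 = 52.63.
V = 52.63 * 1.2634 * 0.06 = 3.9895 m/s.

3.9895


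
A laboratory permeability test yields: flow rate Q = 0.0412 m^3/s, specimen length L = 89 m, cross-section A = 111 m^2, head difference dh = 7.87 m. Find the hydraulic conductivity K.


From K = Q*L / (A*dh):
Numerator: Q*L = 0.0412 * 89 = 3.6668.
Denominator: A*dh = 111 * 7.87 = 873.57.
K = 3.6668 / 873.57 = 0.004197 m/s.

0.004197


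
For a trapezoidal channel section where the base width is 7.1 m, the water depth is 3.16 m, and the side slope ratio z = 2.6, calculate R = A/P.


For a trapezoidal section with side slope z:
A = (b + z*y)*y = (7.1 + 2.6*3.16)*3.16 = 48.399 m^2.
P = b + 2*y*sqrt(1 + z^2) = 7.1 + 2*3.16*sqrt(1 + 2.6^2) = 24.705 m.
R = A/P = 48.399 / 24.705 = 1.959 m.

1.959


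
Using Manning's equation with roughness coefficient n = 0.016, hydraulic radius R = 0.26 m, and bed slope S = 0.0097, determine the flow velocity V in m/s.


Manning's equation gives V = (1/n) * R^(2/3) * S^(1/2).
First, compute R^(2/3) = 0.26^(2/3) = 0.4074.
Next, S^(1/2) = 0.0097^(1/2) = 0.098489.
Then 1/n = 1/0.016 = 62.5.
V = 62.5 * 0.4074 * 0.098489 = 2.5075 m/s.

2.5075


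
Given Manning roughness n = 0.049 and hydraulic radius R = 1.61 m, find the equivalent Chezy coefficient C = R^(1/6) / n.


The Chezy coefficient relates to Manning's n through C = R^(1/6) / n.
R^(1/6) = 1.61^(1/6) = 1.082607.
C = 1.082607 / 0.049 = 22.09 m^(1/2)/s.

22.09


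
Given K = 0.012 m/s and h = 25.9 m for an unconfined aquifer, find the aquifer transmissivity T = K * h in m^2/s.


Transmissivity is defined as T = K * h.
T = 0.012 * 25.9
  = 0.3108 m^2/s.

0.3108


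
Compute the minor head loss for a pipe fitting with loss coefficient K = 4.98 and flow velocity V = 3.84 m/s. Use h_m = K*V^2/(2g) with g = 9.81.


Minor loss formula: h_m = K * V^2/(2g).
V^2 = 3.84^2 = 14.7456.
V^2/(2g) = 14.7456 / 19.62 = 0.7516 m.
h_m = 4.98 * 0.7516 = 3.7428 m.

3.7428


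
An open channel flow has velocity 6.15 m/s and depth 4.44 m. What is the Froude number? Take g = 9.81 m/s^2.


The Froude number is defined as Fr = V / sqrt(g*y).
g*y = 9.81 * 4.44 = 43.5564.
sqrt(g*y) = sqrt(43.5564) = 6.5997.
Fr = 6.15 / 6.5997 = 0.9319.

0.9319


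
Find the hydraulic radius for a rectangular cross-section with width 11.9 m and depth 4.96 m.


For a rectangular section:
Flow area A = b * y = 11.9 * 4.96 = 59.02 m^2.
Wetted perimeter P = b + 2y = 11.9 + 2*4.96 = 21.82 m.
Hydraulic radius R = A/P = 59.02 / 21.82 = 2.705 m.

2.705


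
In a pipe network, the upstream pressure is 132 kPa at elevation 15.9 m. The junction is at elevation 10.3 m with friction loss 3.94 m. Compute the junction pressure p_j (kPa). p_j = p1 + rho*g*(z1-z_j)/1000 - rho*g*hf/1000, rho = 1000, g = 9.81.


Junction pressure: p_j = p1 + rho*g*(z1 - z_j)/1000 - rho*g*hf/1000.
Elevation term = 1000*9.81*(15.9 - 10.3)/1000 = 54.936 kPa.
Friction term = 1000*9.81*3.94/1000 = 38.651 kPa.
p_j = 132 + 54.936 - 38.651 = 148.28 kPa.

148.28


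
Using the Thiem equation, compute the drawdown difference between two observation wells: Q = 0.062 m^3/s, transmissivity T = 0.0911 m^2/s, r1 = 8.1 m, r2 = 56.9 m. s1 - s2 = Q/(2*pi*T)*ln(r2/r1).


Thiem equation: s1 - s2 = Q/(2*pi*T) * ln(r2/r1).
ln(r2/r1) = ln(56.9/8.1) = 1.9494.
Q/(2*pi*T) = 0.062 / (2*pi*0.0911) = 0.062 / 0.5724 = 0.1083.
s1 - s2 = 0.1083 * 1.9494 = 0.2112 m.

0.2112


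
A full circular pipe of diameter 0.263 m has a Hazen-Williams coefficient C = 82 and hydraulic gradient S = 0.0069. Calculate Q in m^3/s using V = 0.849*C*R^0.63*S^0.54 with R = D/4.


For a full circular pipe, R = D/4 = 0.263/4 = 0.0658 m.
V = 0.849 * 82 * 0.0658^0.63 * 0.0069^0.54
  = 0.849 * 82 * 0.180001 * 0.068074
  = 0.853 m/s.
Pipe area A = pi*D^2/4 = pi*0.263^2/4 = 0.0543 m^2.
Q = A * V = 0.0543 * 0.853 = 0.0463 m^3/s.

0.0463


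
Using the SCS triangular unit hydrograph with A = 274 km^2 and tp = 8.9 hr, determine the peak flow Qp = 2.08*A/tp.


SCS formula: Qp = 2.08 * A / tp.
Qp = 2.08 * 274 / 8.9
   = 569.92 / 8.9
   = 64.04 m^3/s per cm.

64.04


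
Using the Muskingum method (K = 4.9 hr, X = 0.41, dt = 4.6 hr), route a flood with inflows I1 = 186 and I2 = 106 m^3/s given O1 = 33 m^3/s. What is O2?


Muskingum coefficients:
denom = 2*K*(1-X) + dt = 2*4.9*(1-0.41) + 4.6 = 10.382.
C0 = (dt - 2*K*X)/denom = (4.6 - 2*4.9*0.41)/10.382 = 0.0561.
C1 = (dt + 2*K*X)/denom = (4.6 + 2*4.9*0.41)/10.382 = 0.8301.
C2 = (2*K*(1-X) - dt)/denom = 0.1139.
O2 = C0*I2 + C1*I1 + C2*O1
   = 0.0561*106 + 0.8301*186 + 0.1139*33
   = 164.1 m^3/s.

164.1


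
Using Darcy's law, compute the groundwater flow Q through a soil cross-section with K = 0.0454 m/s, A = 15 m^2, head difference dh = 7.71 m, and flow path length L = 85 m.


Darcy's law: Q = K * A * i, where i = dh/L.
Hydraulic gradient i = 7.71 / 85 = 0.090706.
Q = 0.0454 * 15 * 0.090706
  = 0.0618 m^3/s.

0.0618


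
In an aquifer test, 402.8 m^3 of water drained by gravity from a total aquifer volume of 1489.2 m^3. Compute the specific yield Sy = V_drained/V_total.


Specific yield Sy = Volume drained / Total volume.
Sy = 402.8 / 1489.2
   = 0.2705.

0.2705


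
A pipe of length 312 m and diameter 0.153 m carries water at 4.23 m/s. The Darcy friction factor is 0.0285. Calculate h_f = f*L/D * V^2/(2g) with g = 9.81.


Darcy-Weisbach equation: h_f = f * (L/D) * V^2/(2g).
f * L/D = 0.0285 * 312/0.153 = 58.1176.
V^2/(2g) = 4.23^2 / (2*9.81) = 17.8929 / 19.62 = 0.912 m.
h_f = 58.1176 * 0.912 = 53.002 m.

53.002


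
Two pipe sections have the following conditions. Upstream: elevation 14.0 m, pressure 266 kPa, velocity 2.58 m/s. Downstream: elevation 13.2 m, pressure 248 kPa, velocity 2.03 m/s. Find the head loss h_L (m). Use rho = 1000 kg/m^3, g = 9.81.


Total head at each section: H = z + p/(rho*g) + V^2/(2g).
H1 = 14.0 + 266*1000/(1000*9.81) + 2.58^2/(2*9.81)
   = 14.0 + 27.115 + 0.3393
   = 41.454 m.
H2 = 13.2 + 248*1000/(1000*9.81) + 2.03^2/(2*9.81)
   = 13.2 + 25.28 + 0.21
   = 38.69 m.
h_L = H1 - H2 = 41.454 - 38.69 = 2.764 m.

2.764


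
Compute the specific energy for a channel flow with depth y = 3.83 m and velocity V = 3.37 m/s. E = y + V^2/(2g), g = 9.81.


Specific energy E = y + V^2/(2g).
Velocity head = V^2/(2g) = 3.37^2 / (2*9.81) = 11.3569 / 19.62 = 0.5788 m.
E = 3.83 + 0.5788 = 4.4088 m.

4.4088


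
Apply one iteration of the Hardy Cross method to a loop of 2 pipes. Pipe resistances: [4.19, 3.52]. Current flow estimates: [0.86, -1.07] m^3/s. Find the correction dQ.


Numerator terms (r*Q*|Q|): 4.19*0.86*|0.86| = 3.0989; 3.52*-1.07*|-1.07| = -4.03.
Sum of numerator = -0.9311.
Denominator terms (r*|Q|): 4.19*|0.86| = 3.6034; 3.52*|-1.07| = 3.7664.
2 * sum of denominator = 2 * 7.3698 = 14.7396.
dQ = --0.9311 / 14.7396 = 0.0632 m^3/s.

0.0632


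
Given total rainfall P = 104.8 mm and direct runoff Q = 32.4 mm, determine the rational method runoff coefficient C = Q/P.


The runoff coefficient C = runoff depth / rainfall depth.
C = 32.4 / 104.8
  = 0.3092.

0.3092


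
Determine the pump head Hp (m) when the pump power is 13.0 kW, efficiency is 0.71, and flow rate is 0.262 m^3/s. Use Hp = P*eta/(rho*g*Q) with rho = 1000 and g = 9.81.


Pump head formula: Hp = P * eta / (rho * g * Q).
Numerator: P * eta = 13.0 * 1000 * 0.71 = 9230.0 W.
Denominator: rho * g * Q = 1000 * 9.81 * 0.262 = 2570.22.
Hp = 9230.0 / 2570.22 = 3.59 m.

3.59


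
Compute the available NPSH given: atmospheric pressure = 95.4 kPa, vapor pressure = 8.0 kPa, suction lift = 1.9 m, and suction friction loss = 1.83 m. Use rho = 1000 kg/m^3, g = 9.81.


NPSHa = p_atm/(rho*g) - z_s - hf_s - p_vap/(rho*g).
p_atm/(rho*g) = 95.4*1000 / (1000*9.81) = 9.725 m.
p_vap/(rho*g) = 8.0*1000 / (1000*9.81) = 0.815 m.
NPSHa = 9.725 - 1.9 - 1.83 - 0.815
      = 5.18 m.

5.18


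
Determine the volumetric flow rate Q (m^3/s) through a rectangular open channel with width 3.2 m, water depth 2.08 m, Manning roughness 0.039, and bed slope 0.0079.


For a rectangular channel, the cross-sectional area A = b * y = 3.2 * 2.08 = 6.66 m^2.
The wetted perimeter P = b + 2y = 3.2 + 2*2.08 = 7.36 m.
Hydraulic radius R = A/P = 6.66/7.36 = 0.9043 m.
Velocity V = (1/n)*R^(2/3)*S^(1/2) = (1/0.039)*0.9043^(2/3)*0.0079^(1/2) = 2.1313 m/s.
Discharge Q = A * V = 6.66 * 2.1313 = 14.186 m^3/s.

14.186


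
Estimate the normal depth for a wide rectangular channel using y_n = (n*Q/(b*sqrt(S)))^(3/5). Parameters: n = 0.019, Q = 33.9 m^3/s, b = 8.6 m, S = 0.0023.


We use the wide-channel approximation y_n = (n*Q/(b*sqrt(S)))^(3/5).
sqrt(S) = sqrt(0.0023) = 0.047958.
Numerator: n*Q = 0.019 * 33.9 = 0.6441.
Denominator: b*sqrt(S) = 8.6 * 0.047958 = 0.412439.
arg = 1.5617.
y_n = 1.5617^(3/5) = 1.3066 m.

1.3066


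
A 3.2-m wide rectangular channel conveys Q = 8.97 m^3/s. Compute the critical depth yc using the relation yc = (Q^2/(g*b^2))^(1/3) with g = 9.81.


Using yc = (Q^2 / (g * b^2))^(1/3):
Q^2 = 8.97^2 = 80.46.
g * b^2 = 9.81 * 3.2^2 = 9.81 * 10.24 = 100.45.
Q^2 / (g*b^2) = 80.46 / 100.45 = 0.801.
yc = 0.801^(1/3) = 0.9287 m.

0.9287


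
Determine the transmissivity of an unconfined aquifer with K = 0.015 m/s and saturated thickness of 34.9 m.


Transmissivity is defined as T = K * h.
T = 0.015 * 34.9
  = 0.5235 m^2/s.

0.5235


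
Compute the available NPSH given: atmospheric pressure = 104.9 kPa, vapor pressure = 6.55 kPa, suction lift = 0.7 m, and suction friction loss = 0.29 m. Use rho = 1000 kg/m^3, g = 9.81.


NPSHa = p_atm/(rho*g) - z_s - hf_s - p_vap/(rho*g).
p_atm/(rho*g) = 104.9*1000 / (1000*9.81) = 10.693 m.
p_vap/(rho*g) = 6.55*1000 / (1000*9.81) = 0.668 m.
NPSHa = 10.693 - 0.7 - 0.29 - 0.668
      = 9.04 m.

9.04


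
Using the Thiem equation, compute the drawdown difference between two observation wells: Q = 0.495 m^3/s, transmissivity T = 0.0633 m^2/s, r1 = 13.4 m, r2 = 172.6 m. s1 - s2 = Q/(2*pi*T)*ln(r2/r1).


Thiem equation: s1 - s2 = Q/(2*pi*T) * ln(r2/r1).
ln(r2/r1) = ln(172.6/13.4) = 2.5557.
Q/(2*pi*T) = 0.495 / (2*pi*0.0633) = 0.495 / 0.3977 = 1.2446.
s1 - s2 = 1.2446 * 2.5557 = 3.1808 m.

3.1808


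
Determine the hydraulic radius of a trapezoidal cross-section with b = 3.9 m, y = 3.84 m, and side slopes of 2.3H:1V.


For a trapezoidal section with side slope z:
A = (b + z*y)*y = (3.9 + 2.3*3.84)*3.84 = 48.891 m^2.
P = b + 2*y*sqrt(1 + z^2) = 3.9 + 2*3.84*sqrt(1 + 2.3^2) = 23.161 m.
R = A/P = 48.891 / 23.161 = 2.1109 m.

2.1109


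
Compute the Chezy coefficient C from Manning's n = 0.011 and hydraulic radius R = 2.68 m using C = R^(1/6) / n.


The Chezy coefficient relates to Manning's n through C = R^(1/6) / n.
R^(1/6) = 2.68^(1/6) = 1.178571.
C = 1.178571 / 0.011 = 107.14 m^(1/2)/s.

107.14


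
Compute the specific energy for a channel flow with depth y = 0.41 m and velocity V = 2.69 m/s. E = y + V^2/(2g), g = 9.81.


Specific energy E = y + V^2/(2g).
Velocity head = V^2/(2g) = 2.69^2 / (2*9.81) = 7.2361 / 19.62 = 0.3688 m.
E = 0.41 + 0.3688 = 0.7788 m.

0.7788


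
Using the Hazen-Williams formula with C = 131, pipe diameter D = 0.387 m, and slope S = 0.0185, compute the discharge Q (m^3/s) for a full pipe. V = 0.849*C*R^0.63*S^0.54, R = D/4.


For a full circular pipe, R = D/4 = 0.387/4 = 0.0968 m.
V = 0.849 * 131 * 0.0968^0.63 * 0.0185^0.54
  = 0.849 * 131 * 0.229594 * 0.115951
  = 2.9608 m/s.
Pipe area A = pi*D^2/4 = pi*0.387^2/4 = 0.1176 m^2.
Q = A * V = 0.1176 * 2.9608 = 0.3483 m^3/s.

0.3483


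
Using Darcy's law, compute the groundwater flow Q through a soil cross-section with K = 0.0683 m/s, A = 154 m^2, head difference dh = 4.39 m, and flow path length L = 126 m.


Darcy's law: Q = K * A * i, where i = dh/L.
Hydraulic gradient i = 4.39 / 126 = 0.034841.
Q = 0.0683 * 154 * 0.034841
  = 0.3665 m^3/s.

0.3665


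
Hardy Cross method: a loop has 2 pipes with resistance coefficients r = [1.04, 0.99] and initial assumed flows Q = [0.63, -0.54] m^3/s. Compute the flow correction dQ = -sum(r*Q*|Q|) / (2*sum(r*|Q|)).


Numerator terms (r*Q*|Q|): 1.04*0.63*|0.63| = 0.4128; 0.99*-0.54*|-0.54| = -0.2887.
Sum of numerator = 0.1241.
Denominator terms (r*|Q|): 1.04*|0.63| = 0.6552; 0.99*|-0.54| = 0.5346.
2 * sum of denominator = 2 * 1.1898 = 2.3796.
dQ = -0.1241 / 2.3796 = -0.0521 m^3/s.

-0.0521


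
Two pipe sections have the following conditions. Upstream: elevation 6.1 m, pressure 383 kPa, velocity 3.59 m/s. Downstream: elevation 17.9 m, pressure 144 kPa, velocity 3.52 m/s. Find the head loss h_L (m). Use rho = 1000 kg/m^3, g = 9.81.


Total head at each section: H = z + p/(rho*g) + V^2/(2g).
H1 = 6.1 + 383*1000/(1000*9.81) + 3.59^2/(2*9.81)
   = 6.1 + 39.042 + 0.6569
   = 45.799 m.
H2 = 17.9 + 144*1000/(1000*9.81) + 3.52^2/(2*9.81)
   = 17.9 + 14.679 + 0.6315
   = 33.21 m.
h_L = H1 - H2 = 45.799 - 33.21 = 12.588 m.

12.588


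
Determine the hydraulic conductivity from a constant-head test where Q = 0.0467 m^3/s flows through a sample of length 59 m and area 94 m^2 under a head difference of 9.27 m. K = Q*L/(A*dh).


From K = Q*L / (A*dh):
Numerator: Q*L = 0.0467 * 59 = 2.7553.
Denominator: A*dh = 94 * 9.27 = 871.38.
K = 2.7553 / 871.38 = 0.003162 m/s.

0.003162


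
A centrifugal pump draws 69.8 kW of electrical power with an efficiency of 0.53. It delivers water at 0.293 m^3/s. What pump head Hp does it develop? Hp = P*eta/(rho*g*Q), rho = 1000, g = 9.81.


Pump head formula: Hp = P * eta / (rho * g * Q).
Numerator: P * eta = 69.8 * 1000 * 0.53 = 36994.0 W.
Denominator: rho * g * Q = 1000 * 9.81 * 0.293 = 2874.33.
Hp = 36994.0 / 2874.33 = 12.87 m.

12.87


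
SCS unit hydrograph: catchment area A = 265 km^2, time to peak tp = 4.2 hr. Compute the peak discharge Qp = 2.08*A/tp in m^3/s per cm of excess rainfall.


SCS formula: Qp = 2.08 * A / tp.
Qp = 2.08 * 265 / 4.2
   = 551.2 / 4.2
   = 131.24 m^3/s per cm.

131.24


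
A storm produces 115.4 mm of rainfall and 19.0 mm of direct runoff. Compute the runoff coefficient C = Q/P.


The runoff coefficient C = runoff depth / rainfall depth.
C = 19.0 / 115.4
  = 0.1646.

0.1646


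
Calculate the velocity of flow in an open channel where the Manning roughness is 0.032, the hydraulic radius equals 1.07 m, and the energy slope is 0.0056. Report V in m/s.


Manning's equation gives V = (1/n) * R^(2/3) * S^(1/2).
First, compute R^(2/3) = 1.07^(2/3) = 1.0461.
Next, S^(1/2) = 0.0056^(1/2) = 0.074833.
Then 1/n = 1/0.032 = 31.25.
V = 31.25 * 1.0461 * 0.074833 = 2.4464 m/s.

2.4464


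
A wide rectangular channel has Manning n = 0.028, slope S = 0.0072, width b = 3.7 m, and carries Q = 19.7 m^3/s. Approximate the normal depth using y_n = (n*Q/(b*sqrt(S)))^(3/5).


We use the wide-channel approximation y_n = (n*Q/(b*sqrt(S)))^(3/5).
sqrt(S) = sqrt(0.0072) = 0.084853.
Numerator: n*Q = 0.028 * 19.7 = 0.5516.
Denominator: b*sqrt(S) = 3.7 * 0.084853 = 0.313956.
arg = 1.7569.
y_n = 1.7569^(3/5) = 1.4023 m.

1.4023


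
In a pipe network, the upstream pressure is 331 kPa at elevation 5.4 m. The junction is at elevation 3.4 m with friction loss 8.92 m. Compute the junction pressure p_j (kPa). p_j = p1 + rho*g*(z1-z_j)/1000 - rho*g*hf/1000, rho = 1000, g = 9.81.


Junction pressure: p_j = p1 + rho*g*(z1 - z_j)/1000 - rho*g*hf/1000.
Elevation term = 1000*9.81*(5.4 - 3.4)/1000 = 19.62 kPa.
Friction term = 1000*9.81*8.92/1000 = 87.505 kPa.
p_j = 331 + 19.62 - 87.505 = 263.11 kPa.

263.11


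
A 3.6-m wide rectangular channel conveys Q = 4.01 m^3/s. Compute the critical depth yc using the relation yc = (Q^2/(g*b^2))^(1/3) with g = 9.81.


Using yc = (Q^2 / (g * b^2))^(1/3):
Q^2 = 4.01^2 = 16.08.
g * b^2 = 9.81 * 3.6^2 = 9.81 * 12.96 = 127.14.
Q^2 / (g*b^2) = 16.08 / 127.14 = 0.1265.
yc = 0.1265^(1/3) = 0.502 m.

0.502


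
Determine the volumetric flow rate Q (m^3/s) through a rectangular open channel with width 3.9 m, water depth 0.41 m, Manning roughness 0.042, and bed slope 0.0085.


For a rectangular channel, the cross-sectional area A = b * y = 3.9 * 0.41 = 1.6 m^2.
The wetted perimeter P = b + 2y = 3.9 + 2*0.41 = 4.72 m.
Hydraulic radius R = A/P = 1.6/4.72 = 0.3388 m.
Velocity V = (1/n)*R^(2/3)*S^(1/2) = (1/0.042)*0.3388^(2/3)*0.0085^(1/2) = 1.0668 m/s.
Discharge Q = A * V = 1.6 * 1.0668 = 1.706 m^3/s.

1.706


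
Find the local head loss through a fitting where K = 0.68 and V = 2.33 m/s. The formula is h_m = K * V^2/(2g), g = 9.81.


Minor loss formula: h_m = K * V^2/(2g).
V^2 = 2.33^2 = 5.4289.
V^2/(2g) = 5.4289 / 19.62 = 0.2767 m.
h_m = 0.68 * 0.2767 = 0.1882 m.

0.1882


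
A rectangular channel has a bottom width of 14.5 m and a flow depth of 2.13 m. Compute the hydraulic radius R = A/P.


For a rectangular section:
Flow area A = b * y = 14.5 * 2.13 = 30.88 m^2.
Wetted perimeter P = b + 2y = 14.5 + 2*2.13 = 18.76 m.
Hydraulic radius R = A/P = 30.88 / 18.76 = 1.6463 m.

1.6463


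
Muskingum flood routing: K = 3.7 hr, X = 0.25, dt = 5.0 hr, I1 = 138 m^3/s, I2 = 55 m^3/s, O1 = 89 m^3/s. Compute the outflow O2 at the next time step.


Muskingum coefficients:
denom = 2*K*(1-X) + dt = 2*3.7*(1-0.25) + 5.0 = 10.55.
C0 = (dt - 2*K*X)/denom = (5.0 - 2*3.7*0.25)/10.55 = 0.2986.
C1 = (dt + 2*K*X)/denom = (5.0 + 2*3.7*0.25)/10.55 = 0.6493.
C2 = (2*K*(1-X) - dt)/denom = 0.0521.
O2 = C0*I2 + C1*I1 + C2*O1
   = 0.2986*55 + 0.6493*138 + 0.0521*89
   = 110.66 m^3/s.

110.66


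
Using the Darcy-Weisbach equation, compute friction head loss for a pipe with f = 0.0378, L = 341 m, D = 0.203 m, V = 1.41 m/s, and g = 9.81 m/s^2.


Darcy-Weisbach equation: h_f = f * (L/D) * V^2/(2g).
f * L/D = 0.0378 * 341/0.203 = 63.4966.
V^2/(2g) = 1.41^2 / (2*9.81) = 1.9881 / 19.62 = 0.1013 m.
h_f = 63.4966 * 0.1013 = 6.434 m.

6.434


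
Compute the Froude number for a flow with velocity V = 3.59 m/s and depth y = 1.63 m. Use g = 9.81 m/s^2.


The Froude number is defined as Fr = V / sqrt(g*y).
g*y = 9.81 * 1.63 = 15.9903.
sqrt(g*y) = sqrt(15.9903) = 3.9988.
Fr = 3.59 / 3.9988 = 0.8978.

0.8978


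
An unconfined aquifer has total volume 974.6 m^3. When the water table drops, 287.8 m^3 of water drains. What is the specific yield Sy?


Specific yield Sy = Volume drained / Total volume.
Sy = 287.8 / 974.6
   = 0.2953.

0.2953


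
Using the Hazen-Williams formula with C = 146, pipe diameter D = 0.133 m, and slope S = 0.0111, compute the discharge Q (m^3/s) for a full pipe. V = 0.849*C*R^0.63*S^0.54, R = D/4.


For a full circular pipe, R = D/4 = 0.133/4 = 0.0333 m.
V = 0.849 * 146 * 0.0333^0.63 * 0.0111^0.54
  = 0.849 * 146 * 0.117146 * 0.087998
  = 1.2778 m/s.
Pipe area A = pi*D^2/4 = pi*0.133^2/4 = 0.0139 m^2.
Q = A * V = 0.0139 * 1.2778 = 0.0178 m^3/s.

0.0178


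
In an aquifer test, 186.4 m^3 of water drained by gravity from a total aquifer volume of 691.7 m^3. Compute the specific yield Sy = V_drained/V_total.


Specific yield Sy = Volume drained / Total volume.
Sy = 186.4 / 691.7
   = 0.2695.

0.2695


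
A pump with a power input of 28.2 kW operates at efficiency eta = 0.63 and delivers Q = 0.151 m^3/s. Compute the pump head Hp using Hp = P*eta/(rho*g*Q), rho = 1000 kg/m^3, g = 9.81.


Pump head formula: Hp = P * eta / (rho * g * Q).
Numerator: P * eta = 28.2 * 1000 * 0.63 = 17766.0 W.
Denominator: rho * g * Q = 1000 * 9.81 * 0.151 = 1481.31.
Hp = 17766.0 / 1481.31 = 11.99 m.

11.99


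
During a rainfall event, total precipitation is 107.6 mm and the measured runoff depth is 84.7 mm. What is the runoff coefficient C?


The runoff coefficient C = runoff depth / rainfall depth.
C = 84.7 / 107.6
  = 0.7872.

0.7872


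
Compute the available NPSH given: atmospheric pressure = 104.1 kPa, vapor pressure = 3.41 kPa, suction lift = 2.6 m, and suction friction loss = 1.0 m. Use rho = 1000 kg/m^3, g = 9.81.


NPSHa = p_atm/(rho*g) - z_s - hf_s - p_vap/(rho*g).
p_atm/(rho*g) = 104.1*1000 / (1000*9.81) = 10.612 m.
p_vap/(rho*g) = 3.41*1000 / (1000*9.81) = 0.348 m.
NPSHa = 10.612 - 2.6 - 1.0 - 0.348
      = 6.66 m.

6.66


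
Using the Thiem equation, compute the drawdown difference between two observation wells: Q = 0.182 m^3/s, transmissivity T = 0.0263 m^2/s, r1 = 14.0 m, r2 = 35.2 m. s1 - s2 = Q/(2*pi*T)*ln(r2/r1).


Thiem equation: s1 - s2 = Q/(2*pi*T) * ln(r2/r1).
ln(r2/r1) = ln(35.2/14.0) = 0.922.
Q/(2*pi*T) = 0.182 / (2*pi*0.0263) = 0.182 / 0.1652 = 1.1014.
s1 - s2 = 1.1014 * 0.922 = 1.0155 m.

1.0155


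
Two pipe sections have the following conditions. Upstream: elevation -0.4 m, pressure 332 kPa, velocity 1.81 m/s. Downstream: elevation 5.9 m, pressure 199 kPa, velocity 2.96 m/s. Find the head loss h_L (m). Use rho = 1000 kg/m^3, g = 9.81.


Total head at each section: H = z + p/(rho*g) + V^2/(2g).
H1 = -0.4 + 332*1000/(1000*9.81) + 1.81^2/(2*9.81)
   = -0.4 + 33.843 + 0.167
   = 33.61 m.
H2 = 5.9 + 199*1000/(1000*9.81) + 2.96^2/(2*9.81)
   = 5.9 + 20.285 + 0.4466
   = 26.632 m.
h_L = H1 - H2 = 33.61 - 26.632 = 6.978 m.

6.978


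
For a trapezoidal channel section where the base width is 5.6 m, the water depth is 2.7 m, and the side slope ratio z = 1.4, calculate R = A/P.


For a trapezoidal section with side slope z:
A = (b + z*y)*y = (5.6 + 1.4*2.7)*2.7 = 25.326 m^2.
P = b + 2*y*sqrt(1 + z^2) = 5.6 + 2*2.7*sqrt(1 + 1.4^2) = 14.891 m.
R = A/P = 25.326 / 14.891 = 1.7008 m.

1.7008


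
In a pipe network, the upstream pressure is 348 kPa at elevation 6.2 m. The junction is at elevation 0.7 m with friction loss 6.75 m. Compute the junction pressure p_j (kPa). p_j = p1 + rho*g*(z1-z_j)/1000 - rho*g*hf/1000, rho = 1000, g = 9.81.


Junction pressure: p_j = p1 + rho*g*(z1 - z_j)/1000 - rho*g*hf/1000.
Elevation term = 1000*9.81*(6.2 - 0.7)/1000 = 53.955 kPa.
Friction term = 1000*9.81*6.75/1000 = 66.218 kPa.
p_j = 348 + 53.955 - 66.218 = 335.74 kPa.

335.74


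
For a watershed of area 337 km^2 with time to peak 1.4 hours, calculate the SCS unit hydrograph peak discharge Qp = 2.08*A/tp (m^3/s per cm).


SCS formula: Qp = 2.08 * A / tp.
Qp = 2.08 * 337 / 1.4
   = 700.96 / 1.4
   = 500.69 m^3/s per cm.

500.69


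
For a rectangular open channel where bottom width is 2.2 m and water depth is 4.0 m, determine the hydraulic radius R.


For a rectangular section:
Flow area A = b * y = 2.2 * 4.0 = 8.8 m^2.
Wetted perimeter P = b + 2y = 2.2 + 2*4.0 = 10.2 m.
Hydraulic radius R = A/P = 8.8 / 10.2 = 0.8627 m.

0.8627


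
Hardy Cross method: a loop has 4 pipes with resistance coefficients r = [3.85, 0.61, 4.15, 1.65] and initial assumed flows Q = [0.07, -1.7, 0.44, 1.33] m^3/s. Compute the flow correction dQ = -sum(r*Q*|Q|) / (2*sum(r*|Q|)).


Numerator terms (r*Q*|Q|): 3.85*0.07*|0.07| = 0.0189; 0.61*-1.7*|-1.7| = -1.7629; 4.15*0.44*|0.44| = 0.8034; 1.65*1.33*|1.33| = 2.9187.
Sum of numerator = 1.9781.
Denominator terms (r*|Q|): 3.85*|0.07| = 0.2695; 0.61*|-1.7| = 1.037; 4.15*|0.44| = 1.826; 1.65*|1.33| = 2.1945.
2 * sum of denominator = 2 * 5.327 = 10.654.
dQ = -1.9781 / 10.654 = -0.1857 m^3/s.

-0.1857


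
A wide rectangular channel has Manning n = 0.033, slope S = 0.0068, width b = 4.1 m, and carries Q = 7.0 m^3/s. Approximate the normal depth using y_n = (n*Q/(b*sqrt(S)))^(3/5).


We use the wide-channel approximation y_n = (n*Q/(b*sqrt(S)))^(3/5).
sqrt(S) = sqrt(0.0068) = 0.082462.
Numerator: n*Q = 0.033 * 7.0 = 0.231.
Denominator: b*sqrt(S) = 4.1 * 0.082462 = 0.338094.
arg = 0.6832.
y_n = 0.6832^(3/5) = 0.7957 m.

0.7957


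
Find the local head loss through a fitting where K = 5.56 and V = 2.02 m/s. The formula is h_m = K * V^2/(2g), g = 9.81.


Minor loss formula: h_m = K * V^2/(2g).
V^2 = 2.02^2 = 4.0804.
V^2/(2g) = 4.0804 / 19.62 = 0.208 m.
h_m = 5.56 * 0.208 = 1.1563 m.

1.1563


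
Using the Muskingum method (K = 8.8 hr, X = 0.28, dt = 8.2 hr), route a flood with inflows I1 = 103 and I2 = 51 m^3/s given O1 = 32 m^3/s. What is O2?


Muskingum coefficients:
denom = 2*K*(1-X) + dt = 2*8.8*(1-0.28) + 8.2 = 20.872.
C0 = (dt - 2*K*X)/denom = (8.2 - 2*8.8*0.28)/20.872 = 0.1568.
C1 = (dt + 2*K*X)/denom = (8.2 + 2*8.8*0.28)/20.872 = 0.629.
C2 = (2*K*(1-X) - dt)/denom = 0.2143.
O2 = C0*I2 + C1*I1 + C2*O1
   = 0.1568*51 + 0.629*103 + 0.2143*32
   = 79.64 m^3/s.

79.64


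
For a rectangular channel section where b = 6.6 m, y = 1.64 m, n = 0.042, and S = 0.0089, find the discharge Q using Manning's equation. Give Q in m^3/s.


For a rectangular channel, the cross-sectional area A = b * y = 6.6 * 1.64 = 10.82 m^2.
The wetted perimeter P = b + 2y = 6.6 + 2*1.64 = 9.88 m.
Hydraulic radius R = A/P = 10.82/9.88 = 1.0955 m.
Velocity V = (1/n)*R^(2/3)*S^(1/2) = (1/0.042)*1.0955^(2/3)*0.0089^(1/2) = 2.3871 m/s.
Discharge Q = A * V = 10.82 * 2.3871 = 25.838 m^3/s.

25.838


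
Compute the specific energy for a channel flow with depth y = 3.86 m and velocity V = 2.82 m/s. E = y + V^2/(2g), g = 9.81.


Specific energy E = y + V^2/(2g).
Velocity head = V^2/(2g) = 2.82^2 / (2*9.81) = 7.9524 / 19.62 = 0.4053 m.
E = 3.86 + 0.4053 = 4.2653 m.

4.2653


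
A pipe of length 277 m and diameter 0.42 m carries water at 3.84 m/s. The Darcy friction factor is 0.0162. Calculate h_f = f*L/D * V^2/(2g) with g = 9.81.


Darcy-Weisbach equation: h_f = f * (L/D) * V^2/(2g).
f * L/D = 0.0162 * 277/0.42 = 10.6843.
V^2/(2g) = 3.84^2 / (2*9.81) = 14.7456 / 19.62 = 0.7516 m.
h_f = 10.6843 * 0.7516 = 8.03 m.

8.03


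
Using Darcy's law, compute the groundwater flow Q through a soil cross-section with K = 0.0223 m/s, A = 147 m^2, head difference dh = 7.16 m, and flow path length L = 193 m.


Darcy's law: Q = K * A * i, where i = dh/L.
Hydraulic gradient i = 7.16 / 193 = 0.037098.
Q = 0.0223 * 147 * 0.037098
  = 0.1216 m^3/s.

0.1216


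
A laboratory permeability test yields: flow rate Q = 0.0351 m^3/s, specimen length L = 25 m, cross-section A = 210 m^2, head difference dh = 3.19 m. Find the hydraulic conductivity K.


From K = Q*L / (A*dh):
Numerator: Q*L = 0.0351 * 25 = 0.8775.
Denominator: A*dh = 210 * 3.19 = 669.9.
K = 0.8775 / 669.9 = 0.00131 m/s.

0.00131


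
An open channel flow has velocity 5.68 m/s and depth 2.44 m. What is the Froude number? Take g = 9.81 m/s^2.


The Froude number is defined as Fr = V / sqrt(g*y).
g*y = 9.81 * 2.44 = 23.9364.
sqrt(g*y) = sqrt(23.9364) = 4.8925.
Fr = 5.68 / 4.8925 = 1.161.

1.161


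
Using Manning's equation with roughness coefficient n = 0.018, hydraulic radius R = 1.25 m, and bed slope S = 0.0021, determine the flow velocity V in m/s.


Manning's equation gives V = (1/n) * R^(2/3) * S^(1/2).
First, compute R^(2/3) = 1.25^(2/3) = 1.1604.
Next, S^(1/2) = 0.0021^(1/2) = 0.045826.
Then 1/n = 1/0.018 = 55.56.
V = 55.56 * 1.1604 * 0.045826 = 2.9542 m/s.

2.9542


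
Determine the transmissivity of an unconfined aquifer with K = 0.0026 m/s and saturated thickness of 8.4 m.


Transmissivity is defined as T = K * h.
T = 0.0026 * 8.4
  = 0.0218 m^2/s.

0.0218


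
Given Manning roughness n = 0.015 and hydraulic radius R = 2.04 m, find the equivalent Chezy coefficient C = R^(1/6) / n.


The Chezy coefficient relates to Manning's n through C = R^(1/6) / n.
R^(1/6) = 2.04^(1/6) = 1.126173.
C = 1.126173 / 0.015 = 75.08 m^(1/2)/s.

75.08


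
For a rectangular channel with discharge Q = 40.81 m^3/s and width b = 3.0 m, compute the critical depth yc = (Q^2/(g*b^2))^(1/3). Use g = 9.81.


Using yc = (Q^2 / (g * b^2))^(1/3):
Q^2 = 40.81^2 = 1665.46.
g * b^2 = 9.81 * 3.0^2 = 9.81 * 9.0 = 88.29.
Q^2 / (g*b^2) = 1665.46 / 88.29 = 18.8635.
yc = 18.8635^(1/3) = 2.662 m.

2.662


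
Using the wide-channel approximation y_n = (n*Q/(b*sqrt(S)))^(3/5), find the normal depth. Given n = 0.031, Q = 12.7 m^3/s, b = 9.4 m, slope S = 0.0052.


We use the wide-channel approximation y_n = (n*Q/(b*sqrt(S)))^(3/5).
sqrt(S) = sqrt(0.0052) = 0.072111.
Numerator: n*Q = 0.031 * 12.7 = 0.3937.
Denominator: b*sqrt(S) = 9.4 * 0.072111 = 0.677843.
arg = 0.5808.
y_n = 0.5808^(3/5) = 0.7218 m.

0.7218


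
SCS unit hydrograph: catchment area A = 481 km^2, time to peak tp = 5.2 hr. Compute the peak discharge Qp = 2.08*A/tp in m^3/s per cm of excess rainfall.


SCS formula: Qp = 2.08 * A / tp.
Qp = 2.08 * 481 / 5.2
   = 1000.48 / 5.2
   = 192.4 m^3/s per cm.

192.4


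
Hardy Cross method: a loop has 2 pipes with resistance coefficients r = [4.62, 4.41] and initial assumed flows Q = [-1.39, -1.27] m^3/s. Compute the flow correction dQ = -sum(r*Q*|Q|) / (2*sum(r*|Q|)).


Numerator terms (r*Q*|Q|): 4.62*-1.39*|-1.39| = -8.9263; 4.41*-1.27*|-1.27| = -7.1129.
Sum of numerator = -16.0392.
Denominator terms (r*|Q|): 4.62*|-1.39| = 6.4218; 4.41*|-1.27| = 5.6007.
2 * sum of denominator = 2 * 12.0225 = 24.045.
dQ = --16.0392 / 24.045 = 0.667 m^3/s.

0.667


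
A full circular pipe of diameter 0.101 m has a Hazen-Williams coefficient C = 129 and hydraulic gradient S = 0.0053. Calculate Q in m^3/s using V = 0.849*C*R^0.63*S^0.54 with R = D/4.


For a full circular pipe, R = D/4 = 0.101/4 = 0.0253 m.
V = 0.849 * 129 * 0.0253^0.63 * 0.0053^0.54
  = 0.849 * 129 * 0.098497 * 0.059035
  = 0.6368 m/s.
Pipe area A = pi*D^2/4 = pi*0.101^2/4 = 0.008 m^2.
Q = A * V = 0.008 * 0.6368 = 0.0051 m^3/s.

0.0051


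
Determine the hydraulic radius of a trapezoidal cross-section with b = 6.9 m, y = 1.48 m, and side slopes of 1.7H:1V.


For a trapezoidal section with side slope z:
A = (b + z*y)*y = (6.9 + 1.7*1.48)*1.48 = 13.936 m^2.
P = b + 2*y*sqrt(1 + z^2) = 6.9 + 2*1.48*sqrt(1 + 1.7^2) = 12.738 m.
R = A/P = 13.936 / 12.738 = 1.094 m.

1.094


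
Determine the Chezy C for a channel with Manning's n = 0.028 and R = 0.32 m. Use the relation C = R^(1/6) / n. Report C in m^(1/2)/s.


The Chezy coefficient relates to Manning's n through C = R^(1/6) / n.
R^(1/6) = 0.32^(1/6) = 0.827037.
C = 0.827037 / 0.028 = 29.54 m^(1/2)/s.

29.54


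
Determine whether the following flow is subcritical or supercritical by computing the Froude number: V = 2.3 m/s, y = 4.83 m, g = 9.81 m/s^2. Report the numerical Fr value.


The Froude number is defined as Fr = V / sqrt(g*y).
g*y = 9.81 * 4.83 = 47.3823.
sqrt(g*y) = sqrt(47.3823) = 6.8835.
Fr = 2.3 / 6.8835 = 0.3341.
Since Fr < 1, the flow is subcritical.

0.3341


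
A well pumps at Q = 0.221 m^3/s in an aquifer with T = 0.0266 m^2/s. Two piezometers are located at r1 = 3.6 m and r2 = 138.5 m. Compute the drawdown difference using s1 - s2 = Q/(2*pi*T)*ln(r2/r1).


Thiem equation: s1 - s2 = Q/(2*pi*T) * ln(r2/r1).
ln(r2/r1) = ln(138.5/3.6) = 3.6499.
Q/(2*pi*T) = 0.221 / (2*pi*0.0266) = 0.221 / 0.1671 = 1.3223.
s1 - s2 = 1.3223 * 3.6499 = 4.8263 m.

4.8263


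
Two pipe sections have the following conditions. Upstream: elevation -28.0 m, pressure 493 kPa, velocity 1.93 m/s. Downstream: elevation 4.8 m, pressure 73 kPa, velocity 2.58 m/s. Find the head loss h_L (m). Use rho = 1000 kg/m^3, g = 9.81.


Total head at each section: H = z + p/(rho*g) + V^2/(2g).
H1 = -28.0 + 493*1000/(1000*9.81) + 1.93^2/(2*9.81)
   = -28.0 + 50.255 + 0.1899
   = 22.445 m.
H2 = 4.8 + 73*1000/(1000*9.81) + 2.58^2/(2*9.81)
   = 4.8 + 7.441 + 0.3393
   = 12.581 m.
h_L = H1 - H2 = 22.445 - 12.581 = 9.864 m.

9.864
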